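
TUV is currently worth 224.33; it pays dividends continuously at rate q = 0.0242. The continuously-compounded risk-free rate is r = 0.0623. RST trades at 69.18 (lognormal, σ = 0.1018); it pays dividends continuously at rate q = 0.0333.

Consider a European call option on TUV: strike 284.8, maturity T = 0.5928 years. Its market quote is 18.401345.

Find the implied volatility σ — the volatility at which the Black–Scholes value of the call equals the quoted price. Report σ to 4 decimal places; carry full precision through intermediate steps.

sigma = 0.5241

At σ = 0.5241 the Black–Scholes value reproduces the quote:
σ√T = 0.5241·√0.5928 = 0.403523
d₁ = (ln(S/K) + (r−q+σ²/2)T) / (σ√T) = (ln(224.33/284.8) + (0.0623−0.0242+0.5241²/2)·0.5928) / 0.403523 = (-0.238669 + 0.104001) / 0.403523 = -0.333731
d₂ = d₁ − σ√T = -0.333731 − 0.403523 = -0.737253
e^{−rT} = 0.963742
e^{−qT} = 0.985757
N(d₁) = 0.369291,  N(d₂) = 0.230484
V = S·e^{−qT}·N(d₁) − K·e^{−rT}·N(d₂) = 81.663190 − 63.261845 = 18.401345 (matching the quote); vega is positive throughout, so no other σ reproduces this price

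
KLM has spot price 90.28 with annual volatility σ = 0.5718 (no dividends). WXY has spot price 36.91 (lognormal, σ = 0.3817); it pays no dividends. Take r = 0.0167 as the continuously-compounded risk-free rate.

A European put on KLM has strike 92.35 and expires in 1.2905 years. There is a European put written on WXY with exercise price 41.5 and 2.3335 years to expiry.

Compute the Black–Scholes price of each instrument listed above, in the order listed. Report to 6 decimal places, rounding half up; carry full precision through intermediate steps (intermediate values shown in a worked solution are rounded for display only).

price(KLM put K=92.35) = 23.053628
price(WXY put K=41.5) = 10.389053

[KLM put K=92.35]
σ√T = 0.5718·√1.2905 = 0.649566
d₁ = (ln(S/K) + (r+σ²/2)T) / (σ√T) = (ln(90.28/92.35) + (0.0167+0.5718²/2)·1.2905) / 0.649566 = (-0.022670 + 0.232519) / 0.649566 = 0.323061
d₂ = d₁ − σ√T = 0.323061 − 0.649566 = -0.326505
e^{−rT} = 0.978679
N(−d₁) = 0.373324,  N(−d₂) = 0.627979
price = K·e^{−rT}·N(−d₂) − S·N(−d₁) = 56.757361 − 33.703733 = 23.053628
[WXY put K=41.5]
σ√T = 0.3817·√2.3335 = 0.583077
d₁ = (ln(S/K) + (r+σ²/2)T) / (σ√T) = (ln(36.91/41.5) + (0.0167+0.3817²/2)·2.3335) / 0.583077 = (-0.117211 + 0.208959) / 0.583077 = 0.157351
d₂ = d₁ − σ√T = 0.157351 − 0.583077 = -0.425726
e^{−rT} = 0.961780
N(−d₁) = 0.437484,  N(−d₂) = 0.664846
price = K·e^{−rT}·N(−d₂) − S·N(−d₁) = 26.536585 − 16.147532 = 10.389053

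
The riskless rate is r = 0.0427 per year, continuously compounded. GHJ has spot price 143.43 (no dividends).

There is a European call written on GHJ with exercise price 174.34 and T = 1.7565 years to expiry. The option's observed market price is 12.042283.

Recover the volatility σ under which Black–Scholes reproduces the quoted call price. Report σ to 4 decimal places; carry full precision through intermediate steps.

At σ = 0.2477 the Black–Scholes value reproduces the quote:
σ√T = 0.2477·√1.7565 = 0.328284
d₁ = (ln(S/K) + (r+σ²/2)T) / (σ√T) = (ln(143.43/174.34) + (0.0427+0.2477²/2)·1.7565) / 0.328284 = (-0.195160 + 0.128888) / 0.328284 = -0.201875
d₂ = d₁ − σ√T = -0.201875 − 0.328284 = -0.530160
e^{−rT} = 0.927741
N(d₁) = 0.420007,  N(d₂) = 0.298001
V = S·N(d₁) − K·e^{−rT}·N(d₂) = 60.241622 − 48.199339 = 12.042283 (matching the quote); vega is positive throughout, so no other σ reproduces this price

sigma = 0.2477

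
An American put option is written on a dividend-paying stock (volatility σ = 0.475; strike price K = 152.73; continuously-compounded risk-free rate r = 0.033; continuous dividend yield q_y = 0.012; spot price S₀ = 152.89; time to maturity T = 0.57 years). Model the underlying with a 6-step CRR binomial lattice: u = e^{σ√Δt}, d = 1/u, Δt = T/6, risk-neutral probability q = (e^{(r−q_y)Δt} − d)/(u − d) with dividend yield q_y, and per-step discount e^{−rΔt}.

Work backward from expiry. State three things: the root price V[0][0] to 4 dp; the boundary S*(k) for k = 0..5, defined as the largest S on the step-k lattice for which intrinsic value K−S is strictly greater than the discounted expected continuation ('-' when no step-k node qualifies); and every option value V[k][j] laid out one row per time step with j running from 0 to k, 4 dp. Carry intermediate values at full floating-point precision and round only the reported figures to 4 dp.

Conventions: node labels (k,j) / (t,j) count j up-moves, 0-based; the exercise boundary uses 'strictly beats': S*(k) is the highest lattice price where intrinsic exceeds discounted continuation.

price = 19.9966
boundary = - - - 98.5441 114.0810 132.0676
tree:
19.9966
29.0150 9.9711
40.5804 16.1805 3.0429
54.1859 25.5250 5.7621 0.0000
67.6068 38.6490 10.9114 0.0000 0.0000
79.1999 54.1859 20.6624 0.0000 0.0000 0.0000
89.2141 67.6068 38.6490 0.0000 0.0000 0.0000 0.0000

params: Δt=0.09500 u=1.15766 d=0.86381 q=0.47026 e^(-rΔt)=0.99687
t_6 payoffs: 89.2141 67.6068 38.6490 0.0000 0.0000 0.0000 0.0000
t_5: node(5,0) S=73.5301 payoff=79.1999 vs cont=78.8056 → 79.1999 [stop]  node(5,1) S=98.5441 payoff=54.1859 vs cont=53.8201 → 54.1859 [stop]  node(5,2) S=132.0676 payoff=20.6624 vs cont=20.4098 → 20.6624 [stop]  node(5,3) S=176.9954 payoff=0.0000 vs cont=0.0000 → 0.0000 [wait]  node(5,4) S=237.2070 payoff=0.0000 vs cont=0.0000 → 0.0000 [wait]  node(5,5) S=317.9019 payoff=0.0000 vs cont=0.0000 → 0.0000 [wait]  ⇒ S*(5)=132.0676
t_4: node(4,0) S=85.1232 payoff=67.6068 vs cont=67.2257 → 67.6068 [stop]  node(4,1) S=114.0810 payoff=38.6490 vs cont=38.3009 → 38.6490 [stop]  node(4,2) S=152.8900 payoff=0.0000 vs cont=10.9114 → 10.9114 [wait]  node(4,3) S=204.9013 payoff=0.0000 vs cont=0.0000 → 0.0000 [wait]  node(4,4) S=274.6062 payoff=0.0000 vs cont=0.0000 → 0.0000 [wait]  ⇒ S*(4)=114.0810
t_3: node(3,0) S=98.5441 payoff=54.1859 vs cont=53.8201 → 54.1859 [stop]  node(3,1) S=132.0676 payoff=20.6624 vs cont=25.5250 → 25.5250 [wait]  node(3,2) S=176.9954 payoff=0.0000 vs cont=5.7621 → 5.7621 [wait]  node(3,3) S=237.2070 payoff=0.0000 vs cont=0.0000 → 0.0000 [wait]  ⇒ S*(3)=98.5441
t_2: node(2,0) S=114.0810 payoff=38.6490 vs cont=40.5804 → 40.5804 [wait]  node(2,1) S=152.8900 payoff=0.0000 vs cont=16.1805 → 16.1805 [wait]  node(2,2) S=204.9013 payoff=0.0000 vs cont=3.0429 → 3.0429 [wait]  ⇒ S*(2)=-
t_1: node(1,0) S=132.0676 payoff=20.6624 vs cont=29.0150 → 29.0150 [wait]  node(1,1) S=176.9954 payoff=0.0000 vs cont=9.9711 → 9.9711 [wait]  ⇒ S*(1)=-
t_0: node(0,0) S=152.8900 payoff=0.0000 vs cont=19.9966 → 19.9966 [wait]  ⇒ S*(0)=-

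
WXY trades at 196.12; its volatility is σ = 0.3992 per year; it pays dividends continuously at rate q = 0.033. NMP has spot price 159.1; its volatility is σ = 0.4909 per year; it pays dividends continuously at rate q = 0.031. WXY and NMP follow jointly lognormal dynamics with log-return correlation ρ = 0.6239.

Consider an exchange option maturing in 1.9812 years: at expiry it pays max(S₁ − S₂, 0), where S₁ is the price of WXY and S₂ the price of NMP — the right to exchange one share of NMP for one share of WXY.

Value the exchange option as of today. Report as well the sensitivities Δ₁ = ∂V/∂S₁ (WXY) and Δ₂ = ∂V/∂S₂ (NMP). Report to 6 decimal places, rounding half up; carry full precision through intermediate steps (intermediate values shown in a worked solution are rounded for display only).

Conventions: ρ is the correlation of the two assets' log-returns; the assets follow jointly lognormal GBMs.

σ_eff = √(σ₁² + σ₂² − 2ρσ₁σ₂) = √(0.3992² + 0.4909² − 2·0.6239·0.3992·0.4909) = 0.394735
d₁ = (ln(S₁/S₂) + (q₂ − q₁ + σ_eff²/2)T) / (σ_eff√T) = (ln(196.12/159.1) + (0.031 − 0.033 + 0.077908)·1.9812) / 0.555609 = 0.647185
d₂ = d₁ − σ_eff√T = 0.647185 − 0.555609 = 0.091576
N(d₁) = 0.741244,  N(d₂) = 0.536483
V = S₁·e^{−q₁T}·N(d₁) − S₂·e^{−q₂T}·N(d₂) = 136.172400 − 80.269892 = 55.902508
Key observation: pricing in NMP-units makes this a unit-strike call on the ratio S₁/S₂ — the risk-free rate cancels and cannot affect the value.
Δ₁ = e^{−q₁T}·N(d₁) = 0.694332;  Δ₂ = −e^{−q₂T}·N(d₂) = -0.504525

exchange price = 55.902508
Δ1 = 0.694332
Δ2 = -0.504525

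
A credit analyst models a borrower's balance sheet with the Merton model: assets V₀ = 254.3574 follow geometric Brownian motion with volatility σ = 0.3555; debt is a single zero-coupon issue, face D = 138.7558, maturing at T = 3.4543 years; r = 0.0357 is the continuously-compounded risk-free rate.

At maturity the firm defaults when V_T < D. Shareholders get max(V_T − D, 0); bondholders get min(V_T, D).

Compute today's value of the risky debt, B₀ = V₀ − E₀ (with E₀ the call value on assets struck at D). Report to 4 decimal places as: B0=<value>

Work the structural quantities from V₀ = 254.3574 against face 138.7558:
d₁ = [ln(V₀/D) + (r + σ²/2)T] / (σ√T)
   = [ln(254.3574/138.7558) + (0.0357 + 0.5·0.3555²)·3.4543] / (0.3555·√3.4543)
   = [0.606025 + 0.341596] / 0.660723 = 1.434218
d₂ = d₁ − σ√T = 1.434218 − 0.660723 = 0.773494
N(d₁) = 0.924245,  N(d₂) = 0.780385,  e^(−rT) = 0.883982
E₀ = V₀·N(d₁) − D·e^(−rT)·N(d₂)
   = 254.3574·0.924245 − 138.7558·0.883982·0.780385 = 139.368346
B₀ = V₀ − E₀ = 254.3574 − 139.368346 = 114.989054

B0=114.9891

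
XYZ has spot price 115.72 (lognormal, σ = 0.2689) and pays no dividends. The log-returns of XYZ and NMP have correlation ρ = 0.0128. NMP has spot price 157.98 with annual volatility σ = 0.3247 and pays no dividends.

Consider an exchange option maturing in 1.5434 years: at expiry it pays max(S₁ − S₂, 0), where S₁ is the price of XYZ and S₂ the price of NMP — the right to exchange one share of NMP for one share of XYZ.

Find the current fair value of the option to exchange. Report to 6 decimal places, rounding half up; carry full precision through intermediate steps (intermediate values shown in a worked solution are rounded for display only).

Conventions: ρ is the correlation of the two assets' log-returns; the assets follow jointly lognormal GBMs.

exchange price = 11.691216

σ_eff = √(σ₁² + σ₂² − 2ρσ₁σ₂) = √(0.2689² + 0.3247² − 2·0.0128·0.2689·0.3247) = 0.418930
d₁ = (ln(S₁/S₂) + (q₂ − q₁ + σ_eff²/2)T) / (σ_eff√T) = (ln(115.72/157.98) + (0.0 − 0.0 + 0.087751)·1.5434) / 0.520452 = -0.337899
d₂ = d₁ − σ_eff√T = -0.337899 − 0.520452 = -0.858350
N(d₁) = 0.367720,  N(d₂) = 0.195349
V = S₁·e^{−q₁T}·N(d₁) − S₂·e^{−q₂T}·N(d₂) = 42.552529 − 30.861312 = 11.691216
Key observation: no risk-free rate is needed — with the second asset as numeraire the exchange option is a call on the ratio S₁/S₂, and r cancels out of the value.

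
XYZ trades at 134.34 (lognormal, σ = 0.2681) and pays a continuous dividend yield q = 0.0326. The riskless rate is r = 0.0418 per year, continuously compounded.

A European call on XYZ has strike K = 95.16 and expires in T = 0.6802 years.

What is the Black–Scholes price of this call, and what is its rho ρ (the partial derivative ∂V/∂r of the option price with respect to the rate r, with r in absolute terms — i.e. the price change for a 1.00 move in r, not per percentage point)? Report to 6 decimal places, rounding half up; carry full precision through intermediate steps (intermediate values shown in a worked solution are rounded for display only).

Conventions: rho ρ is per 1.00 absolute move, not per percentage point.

price = 39.481876
ρ = 58.521249

σ√T = 0.2681·√0.6802 = 0.221113
d₁ = (ln(S/K) + (r−q+σ²/2)T) / (σ√T) = (ln(134.34/95.16) + (0.0418−0.0326+0.2681²/2)·0.6802) / 0.221113 = (0.344814 + 0.030703) / 0.221113 = 1.698303
d₂ = d₁ − σ√T = 1.698303 − 0.221113 = 1.477190
e^{−rT} = 0.971968
e^{−qT} = 0.978070
N(d₁) = 0.955275,  N(d₂) = 0.930188
Call price V = S·e^{−qT}·N(d₁) − K·e^{−rT}·N(d₂) = 125.517233 − 86.035356 = 39.481876
ρ = K·T·e^{−rT}·N(d₂) = 58.521249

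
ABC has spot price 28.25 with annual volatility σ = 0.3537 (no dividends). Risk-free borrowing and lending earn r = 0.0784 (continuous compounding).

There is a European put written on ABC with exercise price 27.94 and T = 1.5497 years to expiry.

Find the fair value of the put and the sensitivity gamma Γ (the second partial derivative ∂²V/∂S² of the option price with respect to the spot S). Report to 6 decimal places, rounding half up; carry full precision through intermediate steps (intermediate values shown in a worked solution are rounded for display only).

price = 3.067677
Γ = 0.028000

σ√T = 0.3537·√1.5497 = 0.440310
d₁ = (ln(S/K) + (r+σ²/2)T) / (σ√T) = (ln(28.25/27.94) + (0.0784+0.3537²/2)·1.5497) / 0.440310 = (0.011034 + 0.218433) / 0.440310 = 0.521149
d₂ = d₁ − σ√T = 0.521149 − 0.440310 = 0.080838
e^{−rT} = 0.885594
N(−d₁) = 0.301132,  N(−d₂) = 0.467785
Put price V = K·e^{−rT}·N(−d₂) − S·N(−d₁) = 11.574644 − 8.506967 = 3.067677
φ(d₁) = (1/√(2π))·e^{−d₁²/2} = 0.348284
Γ = φ(d₁) / (S·σ·√T) = 0.028000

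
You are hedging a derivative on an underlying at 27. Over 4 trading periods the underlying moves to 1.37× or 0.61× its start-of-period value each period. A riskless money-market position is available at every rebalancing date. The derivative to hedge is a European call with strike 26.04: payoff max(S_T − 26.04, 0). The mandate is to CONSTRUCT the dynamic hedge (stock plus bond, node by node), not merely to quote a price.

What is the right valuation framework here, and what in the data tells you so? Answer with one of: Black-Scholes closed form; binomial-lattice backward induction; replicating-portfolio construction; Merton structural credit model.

Key observation: the deliverable is the dynamic trading strategy on the 4-step tree (spot 27, moves 1.37 and 0.61), so the valuation must go through the node-by-node replicating-portfolio solve.

framework: replicating-portfolio construction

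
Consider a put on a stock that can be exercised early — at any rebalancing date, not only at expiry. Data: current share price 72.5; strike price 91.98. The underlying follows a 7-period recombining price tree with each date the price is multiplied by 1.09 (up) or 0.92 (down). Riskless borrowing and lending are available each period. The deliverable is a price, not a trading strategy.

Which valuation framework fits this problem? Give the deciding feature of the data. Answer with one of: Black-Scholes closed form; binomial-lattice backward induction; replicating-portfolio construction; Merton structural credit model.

framework: binomial-lattice backward induction

Key observation: the put (strike 91.98 on spot 72.5) is American-style on a 7-step discrete price model, so the early-exercise decision at every node requires stepwise backward valuation — a closed form cannot price the exercise right.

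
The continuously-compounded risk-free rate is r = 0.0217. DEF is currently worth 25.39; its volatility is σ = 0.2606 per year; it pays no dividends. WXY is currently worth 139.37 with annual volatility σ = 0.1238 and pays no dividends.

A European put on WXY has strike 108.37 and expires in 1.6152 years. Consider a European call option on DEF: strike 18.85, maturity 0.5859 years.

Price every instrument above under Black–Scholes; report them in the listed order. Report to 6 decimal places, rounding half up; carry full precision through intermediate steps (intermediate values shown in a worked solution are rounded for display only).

[WXY put K=108.37]
σ√T = 0.1238·√1.6152 = 0.157338
d₁ = (ln(S/K) + (r+σ²/2)T) / (σ√T) = (ln(139.37/108.37) + (0.0217+0.1238²/2)·1.6152) / 0.157338 = (0.251581 + 0.047427) / 0.157338 = 1.900420
d₂ = d₁ − σ√T = 1.900420 − 0.157338 = 1.743082
e^{−rT} = 0.965557
N(−d₁) = 0.028689,  N(−d₂) = 0.040660
price = K·e^{−rT}·N(−d₂) − S·N(−d₁) = 4.254520 − 3.998385 = 0.256134
[DEF call K=18.85]
σ√T = 0.2606·√0.5859 = 0.199474
d₁ = (ln(S/K) + (r+σ²/2)T) / (σ√T) = (ln(25.39/18.85) + (0.0217+0.2606²/2)·0.5859) / 0.199474 = (0.297842 + 0.032609) / 0.199474 = 1.656615
d₂ = d₁ − σ√T = 1.656615 − 0.199474 = 1.457141
e^{−rT} = 0.987366
N(d₁) = 0.951201,  N(d₂) = 0.927461
price = S·N(d₁) − K·e^{−rT}·N(d₂) = 24.151001 − 17.261776 = 6.889225

price(WXY put K=108.37) = 0.256134
price(DEF call K=18.85) = 6.889225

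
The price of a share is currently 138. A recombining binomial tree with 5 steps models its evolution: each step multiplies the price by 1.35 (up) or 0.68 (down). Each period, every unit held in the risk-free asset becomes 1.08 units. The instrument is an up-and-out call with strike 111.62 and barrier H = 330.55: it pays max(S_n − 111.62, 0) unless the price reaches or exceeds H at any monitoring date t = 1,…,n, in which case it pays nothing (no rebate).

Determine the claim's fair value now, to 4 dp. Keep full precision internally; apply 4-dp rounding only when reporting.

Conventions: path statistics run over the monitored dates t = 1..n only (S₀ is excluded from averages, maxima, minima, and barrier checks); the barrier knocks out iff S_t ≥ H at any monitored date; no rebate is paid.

price = 30.5183

Risk-neutral up-probability p* = (R−d)/(u−d) = (1.08−0.68)/(1.35−0.68) = 0.5970; the claim prices as the p*-weighted sum of path payoffs discounted by R^5.
Enumerate all 2^5 = 32 price paths (U = up ×1.35, D = down ×0.68); each path with k up-moves has probability p*^k·(1−p*)^(5−k).
DDDDD: M=93.8400, payoff=0.0000, prob=0.010628
UDDDD: M=186.3000, payoff=0.0000, prob=0.015745
DUDDD: M=126.6840, payoff=0.0000, prob=0.015745
UUDDD: M=251.5050, payoff=0.0000, prob=0.023326
DDUDD: M=93.8400, payoff=0.0000, prob=0.015745
UDUDD: M=186.3000, payoff=0.0000, prob=0.023326
DUUDD: M=171.0234, payoff=0.0000, prob=0.023326
UUUDD: M=339.5317, payoff=0.0000, prob=0.034557
DDDUD: M=93.8400, payoff=0.0000, prob=0.015745
UDDUD: M=186.3000, payoff=0.0000, prob=0.023326
DUDUD: M=126.6840, payoff=0.0000, prob=0.023326
UUDUD: M=251.5050, payoff=45.3795, prob=0.034557
DDUUD: M=116.2959, payoff=0.0000, prob=0.023326
UDUUD: M=230.8816, payoff=45.3795, prob=0.034557
DUUUD: M=230.8816, payoff=45.3795, prob=0.034557
UUUUD: M=458.3679, payoff=0.0000, prob=0.051195
DDDDU: M=93.8400, payoff=0.0000, prob=0.015745
UDDDU: M=186.3000, payoff=0.0000, prob=0.023326
DUDDU: M=126.6840, payoff=0.0000, prob=0.023326
UUDDU: M=251.5050, payoff=45.3795, prob=0.034557
DDUDU: M=93.8400, payoff=0.0000, prob=0.023326
UDUDU: M=186.3000, payoff=45.3795, prob=0.034557
DUUDU: M=171.0234, payoff=45.3795, prob=0.034557
UUUDU: M=339.5317, payoff=0.0000, prob=0.051195
DDDUU: M=93.8400, payoff=0.0000, prob=0.023326
UDDUU: M=186.3000, payoff=45.3795, prob=0.034557
DUDUU: M=156.9995, payoff=45.3795, prob=0.034557
UUDUU: M=311.6901, payoff=200.0701, prob=0.051195
DDUUU: M=156.9995, payoff=45.3795, prob=0.034557
UDUUU: M=311.6901, payoff=200.0701, prob=0.051195
DUUUU: M=311.6901, payoff=200.0701, prob=0.051195
UUUUU: M=618.7966, payoff=0.0000, prob=0.075845
Price = Σ prob·payoff / R^5 = 44.841453 / 1.469328 = 30.5183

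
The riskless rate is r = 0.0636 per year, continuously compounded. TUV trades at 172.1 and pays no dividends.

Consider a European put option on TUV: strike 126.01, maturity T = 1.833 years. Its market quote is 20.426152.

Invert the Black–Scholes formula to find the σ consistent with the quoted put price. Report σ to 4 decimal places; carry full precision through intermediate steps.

At σ = 0.5988 the Black–Scholes value reproduces the quote:
σ√T = 0.5988·√1.833 = 0.810705
d₁ = (ln(S/K) + (r+σ²/2)T) / (σ√T) = (ln(172.1/126.01) + (0.0636+0.5988²/2)·1.833) / 0.810705 = (0.311714 + 0.445200) / 0.810705 = 0.933650
d₂ = d₁ − σ√T = 0.933650 − 0.810705 = 0.122944
e^{−rT} = 0.889960
N(−d₁) = 0.175242,  N(−d₂) = 0.451076
V = K·e^{−rT}·N(−d₂) − S·N(−d₁) = 50.585353 − 30.159201 = 20.426152 (the observed quote) — the price is monotone increasing in volatility, hence this σ is the only solution

sigma = 0.5988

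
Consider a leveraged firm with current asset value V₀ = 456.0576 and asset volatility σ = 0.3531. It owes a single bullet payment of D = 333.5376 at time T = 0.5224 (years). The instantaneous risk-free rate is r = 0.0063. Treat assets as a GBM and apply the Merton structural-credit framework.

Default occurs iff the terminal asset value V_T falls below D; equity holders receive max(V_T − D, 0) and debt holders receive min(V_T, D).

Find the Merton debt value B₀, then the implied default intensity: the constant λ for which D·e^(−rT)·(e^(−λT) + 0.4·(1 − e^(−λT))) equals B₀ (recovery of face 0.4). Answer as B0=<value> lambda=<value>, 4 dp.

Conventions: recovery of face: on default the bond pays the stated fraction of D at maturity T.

B0=327.3244 lambda=0.0498

Apply the equity-as-call identities (strike 333.5376, horizon 0.5224 years):
d₁ = [ln(V₀/D) + (r + σ²/2)T] / (σ√T)
   = [ln(456.0576/333.5376) + (0.0063 + 0.5·0.3531²)·0.5224] / (0.3531·√0.5224)
   = [0.312864 + 0.035857] / 0.255211 = 1.366403
d₂ = d₁ − σ√T = 1.366403 − 0.255211 = 1.111192
N(d₁) = 0.914094,  N(d₂) = 0.866757,  e^(−rT) = 0.996714
E₀ = V₀·N(d₁) − D·e^(−rT)·N(d₂)
   = 456.0576·0.914094 − 333.5376·0.996714·0.866757 = 128.733185
B₀ = V₀ − E₀ = 456.0576 − 128.733185 = 327.324415
e^(−λT) = (B₀·e^(rT)/D − 0.4)/(1 − 0.4) = (327.3244·1.003297/333.5376 − 0.4)/0.6 = 0.97434491
λ = −ln(0.97434491)/0.5224 = 0.049751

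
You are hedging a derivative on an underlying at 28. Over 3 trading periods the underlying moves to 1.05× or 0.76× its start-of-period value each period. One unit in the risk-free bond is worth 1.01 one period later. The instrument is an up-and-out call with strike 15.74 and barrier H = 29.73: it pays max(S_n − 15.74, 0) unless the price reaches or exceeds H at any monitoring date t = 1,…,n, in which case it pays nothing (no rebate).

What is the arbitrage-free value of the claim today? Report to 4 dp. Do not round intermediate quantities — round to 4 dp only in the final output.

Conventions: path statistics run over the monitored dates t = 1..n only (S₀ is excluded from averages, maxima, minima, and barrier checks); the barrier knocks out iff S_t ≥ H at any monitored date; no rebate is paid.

Set p* = 0.8621 (from d < R < u); the path-dependent value is the discounted p*-expectation over all price paths.
Enumerate all 2^3 = 8 price paths (U = up ×1.05, D = down ×0.76); each path with k up-moves has probability p*^k·(1−p*)^(3−k).
DDD: M=21.2800, payoff=0.0000, prob=0.002624
UDD: M=29.4000, payoff=1.2414, prob=0.016401
DUD: M=22.3440, payoff=1.2414, prob=0.016401
UUD: M=30.8700, payoff=0.0000, prob=0.102505
DDU: M=21.2800, payoff=1.2414, prob=0.016401
UDU: M=29.4000, payoff=7.7212, prob=0.102505
DUU: M=23.4612, payoff=7.7212, prob=0.102505
UUU: M=32.4135, payoff=0.0000, prob=0.640658
Price = Σ prob·payoff / R^3 = 1.644009 / 1.030301 = 1.5957

price = 1.5957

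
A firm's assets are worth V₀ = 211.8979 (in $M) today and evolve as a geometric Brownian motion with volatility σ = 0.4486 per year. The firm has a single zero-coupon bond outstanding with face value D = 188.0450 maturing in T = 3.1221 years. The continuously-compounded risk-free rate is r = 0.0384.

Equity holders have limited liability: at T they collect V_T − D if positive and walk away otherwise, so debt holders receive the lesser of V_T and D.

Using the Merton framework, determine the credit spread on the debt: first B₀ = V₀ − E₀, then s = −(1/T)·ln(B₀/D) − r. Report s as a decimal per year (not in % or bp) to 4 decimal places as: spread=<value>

Work the structural quantities from V₀ = 211.8979 against face 188.0450:
d₁ = [ln(V₀/D) + (r + σ²/2)T] / (σ√T)
   = [ln(211.8979/188.0450) + (0.0384 + 0.5·0.4486²)·3.1221] / (0.4486·√3.1221)
   = [0.119423 + 0.434037] / 0.792652 = 0.698239
d₂ = d₁ − σ√T = 0.698239 − 0.792652 = -0.094413
N(d₁) = 0.757486,  N(d₂) = 0.462390,  e^(−rT) = 0.887019
E₀ = V₀·N(d₁) − D·e^(−rT)·N(d₂)
   = 211.8979·0.757486 − 188.0450·0.887019·0.462390 = 83.383210
B₀ = V₀ − E₀ = 211.8979 − 83.383210 = 128.514690
spread = −(1/T)·ln(B₀/D) − r = −(1/3.1221)·ln(128.514690/188.0450) − 0.0384 = 0.08351732

spread=0.0835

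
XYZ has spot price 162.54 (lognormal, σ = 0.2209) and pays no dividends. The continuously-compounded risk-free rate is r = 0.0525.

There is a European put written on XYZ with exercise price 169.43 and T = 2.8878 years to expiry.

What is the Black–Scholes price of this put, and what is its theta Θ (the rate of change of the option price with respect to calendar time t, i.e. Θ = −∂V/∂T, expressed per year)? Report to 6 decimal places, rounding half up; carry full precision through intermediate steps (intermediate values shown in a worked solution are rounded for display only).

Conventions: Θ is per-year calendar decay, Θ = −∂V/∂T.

σ√T = 0.2209·√2.8878 = 0.375387
d₁ = (ln(S/K) + (r+σ²/2)T) / (σ√T) = (ln(162.54/169.43) + (0.0525+0.2209²/2)·2.8878) / 0.375387 = (-0.041516 + 0.222067) / 0.375387 = 0.480974
d₂ = d₁ − σ√T = 0.480974 − 0.375387 = 0.105587
e^{−rT} = 0.859324
N(−d₁) = 0.315267,  N(−d₂) = 0.457955
Put price V = K·e^{−rT}·N(−d₂) − S·N(−d₁) = 66.676057 − 51.243567 = 15.432490
φ(d₁) = (1/√(2π))·e^{−d₁²/2} = 0.355366
Θ = −S·φ(d₁)·σ/(2√T) + r·K·e^{−rT}·N(−d₂) = −3.754209 + 3.500493 = -0.253716

price = 15.432490
Θ = -0.253716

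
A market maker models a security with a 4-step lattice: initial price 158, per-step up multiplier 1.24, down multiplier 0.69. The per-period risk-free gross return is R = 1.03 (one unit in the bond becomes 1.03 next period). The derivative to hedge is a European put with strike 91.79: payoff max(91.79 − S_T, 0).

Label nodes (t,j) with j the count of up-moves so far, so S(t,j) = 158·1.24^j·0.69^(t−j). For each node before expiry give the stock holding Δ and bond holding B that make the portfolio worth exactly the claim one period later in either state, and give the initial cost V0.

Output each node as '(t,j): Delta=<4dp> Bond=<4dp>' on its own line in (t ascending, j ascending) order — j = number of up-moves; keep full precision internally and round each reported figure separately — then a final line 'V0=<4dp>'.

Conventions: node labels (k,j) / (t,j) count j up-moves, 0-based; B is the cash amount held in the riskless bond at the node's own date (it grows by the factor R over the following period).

Under the risk-neutral measure, an up-move has probability p* = (R−d)/(u−d) = 0.6182 and values discount at R = 1.03.
Expiry values: V(4,0)=55.9759, V(4,1)=27.4285, V(4,2)=0.0000, V(4,3)=0.0000, V(4,4)=0.0000
Node (3,0) S=51.9044: V=(p*·27.4285+(1−p*)·55.9759)/1.03=37.2121; Δ=(27.4285−55.9759)/(64.3615−35.8141)=-1.0000; B=V−Δ·S=89.1165
Node (3,1) S=93.2775: V=(p*·0.0000+(1−p*)·27.4285)/1.03=10.1677; Δ=(0.0000−27.4285)/(115.6641−64.3615)=-0.5346; B=V−Δ·S=60.0377
Node (3,2) S=167.6292: V=(p*·0.0000+(1−p*)·0.0000)/1.03=0.0000; Δ=(0.0000−0.0000)/(207.8601−115.6641)=0.0000; B=V−Δ·S=0.0000
Node (3,3) S=301.2466: V=(p*·0.0000+(1−p*)·0.0000)/1.03=0.0000; Δ=(0.0000−0.0000)/(373.5458−207.8601)=0.0000; B=V−Δ·S=0.0000
Node (2,0) S=75.2238: V=(p*·10.1677+(1−p*)·37.2121)/1.03=19.8968; Δ=(10.1677−37.2121)/(93.2775−51.9044)=-0.6537; B=V−Δ·S=69.0685
Node (2,1) S=135.1848: V=(p*·0.0000+(1−p*)·10.1677)/1.03=3.7691; Δ=(0.0000−10.1677)/(167.6292−93.2775)=-0.1368; B=V−Δ·S=22.2558
Node (2,2) S=242.9408: V=(p*·0.0000+(1−p*)·0.0000)/1.03=0.0000; Δ=(0.0000−0.0000)/(301.2466−167.6292)=0.0000; B=V−Δ·S=0.0000
Node (1,0) S=109.0200: V=(p*·3.7691+(1−p*)·19.8968)/1.03=9.6378; Δ=(3.7691−19.8968)/(135.1848−75.2238)=-0.2690; B=V−Δ·S=38.9609
Node (1,1) S=195.9200: V=(p*·0.0000+(1−p*)·3.7691)/1.03=1.3972; Δ=(0.0000−3.7691)/(242.9408−135.1848)=-0.0350; B=V−Δ·S=8.2502
Node (0,0) S=158.0000: V=(p*·1.3972+(1−p*)·9.6378)/1.03=4.4113; Δ=(1.3972−9.6378)/(195.9200−109.0200)=-0.0948; B=V−Δ·S=19.3943
Verification: the root portfolio costs Δ(0,0)·S0 + B(0,0) = 4.4113, matching V0.

(0,0): Delta=-0.0948 Bond=19.3943
(1,0): Delta=-0.2690 Bond=38.9609
(1,1): Delta=-0.0350 Bond=8.2502
(2,0): Delta=-0.6537 Bond=69.0685
(2,1): Delta=-0.1368 Bond=22.2558
(2,2): Delta=0.0000 Bond=0.0000
(3,0): Delta=-1.0000 Bond=89.1165
(3,1): Delta=-0.5346 Bond=60.0377
(3,2): Delta=0.0000 Bond=0.0000
(3,3): Delta=0.0000 Bond=0.0000
V0=4.4113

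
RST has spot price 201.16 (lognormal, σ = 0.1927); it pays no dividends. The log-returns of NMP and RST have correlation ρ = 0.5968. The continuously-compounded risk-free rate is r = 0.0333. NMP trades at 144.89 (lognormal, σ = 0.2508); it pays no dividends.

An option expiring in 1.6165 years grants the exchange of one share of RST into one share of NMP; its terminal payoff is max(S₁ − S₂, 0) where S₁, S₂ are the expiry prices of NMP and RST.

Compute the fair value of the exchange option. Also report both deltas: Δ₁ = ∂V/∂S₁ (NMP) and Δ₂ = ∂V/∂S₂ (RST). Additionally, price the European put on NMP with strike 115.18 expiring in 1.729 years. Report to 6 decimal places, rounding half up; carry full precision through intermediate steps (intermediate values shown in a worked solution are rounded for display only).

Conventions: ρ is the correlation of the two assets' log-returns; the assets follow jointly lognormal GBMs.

exchange price = 2.227234
Δ1 = 0.130658
Δ2 = -0.083037
price(NMP put K=115.18) = 4.351242

σ_eff = √(σ₁² + σ₂² − 2ρσ₁σ₂) = √(0.2508² + 0.1927² − 2·0.5968·0.2508·0.1927) = 0.205787
d₁ = (ln(S₁/S₂) + (q₂ − q₁ + σ_eff²/2)T) / (σ_eff√T) = (ln(144.89/201.16) + (0.0 − 0.0 + 0.021174)·1.6165) / 0.261641 = -1.123287
d₂ = d₁ − σ_eff√T = -1.123287 − 0.261641 = -1.384928
N(d₁) = 0.130658,  N(d₂) = 0.083037
V = S₁·e^{−q₁T}·N(d₁) − S₂·e^{−q₂T}·N(d₂) = 18.931006 − 16.703772 = 2.227234
Δ₁ = e^{−q₁T}·N(d₁) = 0.130658;  Δ₂ = −e^{−q₂T}·N(d₂) = -0.083037
[vanilla: NMP put K=115.18]
σ√T = 0.2508·√1.729 = 0.329781
d₁ = (ln(S/K) + (r+σ²/2)T) / (σ√T) = (ln(144.89/115.18) + (0.0333+0.2508²/2)·1.729) / 0.329781 = (0.229479 + 0.111953) / 0.329781 = 1.035331
d₂ = d₁ − σ√T = 1.035331 − 0.329781 = 0.705550
e^{−rT} = 0.944050
N(−d₁) = 0.150257,  N(−d₂) = 0.240234
price = K·e^{−rT}·N(−d₂) − S·N(−d₁) = 26.122005 − 21.770763 = 4.351242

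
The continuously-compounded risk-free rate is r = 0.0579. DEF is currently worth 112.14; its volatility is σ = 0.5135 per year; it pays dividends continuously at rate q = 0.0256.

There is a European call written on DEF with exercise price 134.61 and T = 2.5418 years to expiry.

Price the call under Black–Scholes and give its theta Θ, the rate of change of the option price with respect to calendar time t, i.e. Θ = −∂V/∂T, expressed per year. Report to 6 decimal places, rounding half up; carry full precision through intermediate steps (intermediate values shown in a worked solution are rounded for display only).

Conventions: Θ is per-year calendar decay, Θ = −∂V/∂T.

price = 29.842125
Θ = -6.831044

σ√T = 0.5135·√2.5418 = 0.818674
d₁ = (ln(S/K) + (r−q+σ²/2)T) / (σ√T) = (ln(112.14/134.61) + (0.0579−0.0256+0.5135²/2)·2.5418) / 0.818674 = (-0.182634 + 0.417214) / 0.818674 = 0.286537
d₂ = d₁ − σ√T = 0.286537 − 0.818674 = -0.532137
e^{−rT} = 0.863147
e^{−qT} = 0.937002
N(d₁) = 0.612766,  N(d₂) = 0.297315
Call price V = S·e^{−qT}·N(d₁) − K·e^{−rT}·N(d₂) = 64.386673 − 34.544547 = 29.842125
φ(d₁) = (1/√(2π))·e^{−d₁²/2} = 0.382897
Θ = −S·e^{−qT}·φ(d₁)·σ/(2√T) + q·S·e^{−qT}·N(d₁) − r·K·e^{−rT}·N(d₂) = −6.479214 + 1.648299 − 2.000129 = -6.831044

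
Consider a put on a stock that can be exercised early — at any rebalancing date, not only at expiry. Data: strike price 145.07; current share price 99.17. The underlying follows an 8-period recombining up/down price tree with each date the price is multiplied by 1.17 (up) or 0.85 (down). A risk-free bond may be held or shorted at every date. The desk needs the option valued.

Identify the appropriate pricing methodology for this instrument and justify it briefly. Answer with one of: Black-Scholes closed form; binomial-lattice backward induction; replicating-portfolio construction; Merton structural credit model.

framework: binomial-lattice backward induction

Key observation: with exercise allowed before expiry on a discrete up/down model (8 steps from spot 99.17), the strike-145.07 put's value must be rolled back through the tree testing early exercise at each node.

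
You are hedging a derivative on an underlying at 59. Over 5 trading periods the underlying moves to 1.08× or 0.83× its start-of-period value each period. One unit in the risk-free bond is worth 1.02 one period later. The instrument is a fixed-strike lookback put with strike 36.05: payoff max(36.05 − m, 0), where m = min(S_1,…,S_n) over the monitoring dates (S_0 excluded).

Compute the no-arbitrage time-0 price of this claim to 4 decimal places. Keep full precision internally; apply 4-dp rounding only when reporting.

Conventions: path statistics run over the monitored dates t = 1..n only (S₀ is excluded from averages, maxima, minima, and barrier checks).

Risk-neutral up-probability p* = (R−d)/(u−d) = (1.02−0.83)/(1.08−0.83) = 0.7600; the claim prices as the p*-weighted sum of path payoffs discounted by R^5.
Enumerate all 2^5 = 32 price paths (U = up ×1.08, D = down ×0.83); each path with k up-moves has probability p*^k·(1−p*)^(5−k).
DDDDD: m=23.2403, payoff=12.8097, prob=0.000796
UDDDD: m=30.2404, payoff=5.8096, prob=0.002521
DUDDD: m=30.2404, payoff=5.8096, prob=0.002521
UUDDD: m=39.3490, payoff=0.0000, prob=0.007985
DDUDD: m=30.2404, payoff=5.8096, prob=0.002521
UDUDD: m=39.3490, payoff=0.0000, prob=0.007985
DUUDD: m=39.3490, payoff=0.0000, prob=0.007985
UUUDD: m=51.2011, payoff=0.0000, prob=0.025285
DDDUD: m=30.2404, payoff=5.8096, prob=0.002521
UDDUD: m=39.3490, payoff=0.0000, prob=0.007985
DUDUD: m=39.3490, payoff=0.0000, prob=0.007985
UUDUD: m=51.2011, payoff=0.0000, prob=0.025285
DDUUD: m=39.3490, payoff=0.0000, prob=0.007985
UDUUD: m=51.2011, payoff=0.0000, prob=0.025285
DUUUD: m=48.9700, payoff=0.0000, prob=0.025285
UUUUD: m=63.7200, payoff=0.0000, prob=0.080069
DDDDU: m=28.0004, payoff=8.0496, prob=0.002521
UDDDU: m=36.4343, payoff=0.0000, prob=0.007985
DUDDU: m=36.4343, payoff=0.0000, prob=0.007985
UUDDU: m=47.4084, payoff=0.0000, prob=0.025285
DDUDU: m=36.4343, payoff=0.0000, prob=0.007985
UDUDU: m=47.4084, payoff=0.0000, prob=0.025285
DUUDU: m=47.4084, payoff=0.0000, prob=0.025285
UUUDU: m=61.6881, payoff=0.0000, prob=0.080069
DDDUU: m=33.7354, payoff=2.3146, prob=0.007985
UDDUU: m=43.8967, payoff=0.0000, prob=0.025285
DUDUU: m=43.8967, payoff=0.0000, prob=0.025285
UUDUU: m=57.1186, payoff=0.0000, prob=0.080069
DDUUU: m=40.6451, payoff=0.0000, prob=0.025285
UDUUU: m=52.8876, payoff=0.0000, prob=0.080069
DUUUU: m=48.9700, payoff=0.0000, prob=0.080069
UUUUU: m=63.7200, payoff=0.0000, prob=0.253553
Price = Σ prob·payoff / R^5 = 0.107573 / 1.104081 = 0.0974

price = 0.0974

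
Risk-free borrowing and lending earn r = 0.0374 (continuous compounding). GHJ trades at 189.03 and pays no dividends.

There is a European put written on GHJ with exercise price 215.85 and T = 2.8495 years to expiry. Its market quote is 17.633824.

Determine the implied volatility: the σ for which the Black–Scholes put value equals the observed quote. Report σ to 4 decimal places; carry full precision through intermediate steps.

sigma = 0.1165

At σ = 0.1165 the Black–Scholes value reproduces the quote:
σ√T = 0.1165·√2.8495 = 0.196657
d₁ = (ln(S/K) + (r+σ²/2)T) / (σ√T) = (ln(189.03/215.85) + (0.0374+0.1165²/2)·2.8495) / 0.196657 = (-0.132678 + 0.125908) / 0.196657 = -0.034423
d₂ = d₁ − σ√T = -0.034423 − 0.196657 = -0.231081
e^{−rT} = 0.898911
N(−d₁) = 0.513730,  N(−d₂) = 0.591374
V = K·e^{−rT}·N(−d₂) − S·N(−d₁) = 114.744255 − 97.110431 = 17.633824 (the quoted price), and the Black–Scholes price is strictly increasing in σ, so σ is unique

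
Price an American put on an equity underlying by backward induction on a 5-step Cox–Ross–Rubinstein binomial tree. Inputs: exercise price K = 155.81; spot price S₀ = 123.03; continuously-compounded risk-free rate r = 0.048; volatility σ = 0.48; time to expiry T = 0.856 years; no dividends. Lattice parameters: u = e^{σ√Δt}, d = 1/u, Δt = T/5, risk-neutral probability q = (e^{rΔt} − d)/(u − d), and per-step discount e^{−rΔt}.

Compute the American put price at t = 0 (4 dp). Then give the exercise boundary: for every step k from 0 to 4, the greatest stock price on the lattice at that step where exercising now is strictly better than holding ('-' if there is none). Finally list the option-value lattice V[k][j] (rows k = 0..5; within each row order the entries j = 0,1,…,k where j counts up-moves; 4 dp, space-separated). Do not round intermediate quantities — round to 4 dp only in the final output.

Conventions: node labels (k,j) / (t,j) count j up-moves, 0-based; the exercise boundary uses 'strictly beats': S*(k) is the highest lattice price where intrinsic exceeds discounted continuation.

Δt=0.17120  u=1.21970  d=0.81987  q=0.47115  discount=0.99182
step 5 (expiry): payoffs max(K−S,0) = 110.2333 88.0068 54.9411 5.7501 0.0000 0.0000
step 4: (k=4,j=0): S=55.5900, K−S=100.2200, hold=98.9449 ⇒ V=100.2200 exercise | (k=4,j=1): S=82.6997, K−S=73.1103, hold=71.8352 ⇒ V=73.1103 exercise | (k=4,j=2): S=123.0300, K−S=32.7800, hold=31.5049 ⇒ V=32.7800 exercise | (k=4,j=3): S=183.0283, K−S=0.0000, hold=3.0161 ⇒ V=3.0161 continue | (k=4,j=4): S=272.2862, K−S=0.0000, hold=0.0000 ⇒ V=0.0000 continue  boundary S*=123.0300
step 3: (k=3,j=0): S=67.8032, K−S=88.0068, hold=86.7317 ⇒ V=88.0068 exercise | (k=3,j=1): S=100.8689, K−S=54.9411, hold=53.6659 ⇒ V=54.9411 exercise | (k=3,j=2): S=150.0599, K−S=5.7501, hold=18.6033 ⇒ V=18.6033 continue | (k=3,j=3): S=223.2400, K−S=0.0000, hold=1.5820 ⇒ V=1.5820 continue  boundary S*=100.8689
step 2: (k=2,j=0): S=82.6997, K−S=73.1103, hold=71.8352 ⇒ V=73.1103 exercise | (k=2,j=1): S=123.0300, K−S=32.7800, hold=37.5111 ⇒ V=37.5111 continue | (k=2,j=2): S=183.0283, K−S=0.0000, hold=10.4971 ⇒ V=10.4971 continue  boundary S*=82.6997
step 1: (k=1,j=0): S=100.8689, K−S=54.9411, hold=55.8767 ⇒ V=55.8767 continue | (k=1,j=1): S=150.0599, K−S=5.7501, hold=24.5806 ⇒ V=24.5806 continue  boundary S*=-
step 0: (k=0,j=0): S=123.0300, K−S=32.7800, hold=40.7950 ⇒ V=40.7950 continue  boundary S*=-

price = 40.7950
boundary = - - 82.6997 100.8689 123.0300
tree:
40.7950
55.8767 24.5806
73.1103 37.5111 10.4971
88.0068 54.9411 18.6033 1.5820
100.2200 73.1103 32.7800 3.0161 0.0000
110.2333 88.0068 54.9411 5.7501 0.0000 0.0000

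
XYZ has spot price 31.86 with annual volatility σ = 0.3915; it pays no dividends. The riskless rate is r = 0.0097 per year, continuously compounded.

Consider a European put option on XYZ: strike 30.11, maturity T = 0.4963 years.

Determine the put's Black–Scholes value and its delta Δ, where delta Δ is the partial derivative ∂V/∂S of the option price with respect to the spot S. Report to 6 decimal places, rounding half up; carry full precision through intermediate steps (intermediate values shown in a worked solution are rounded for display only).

price = 2.526158
Δ = -0.359353

σ√T = 0.3915·√0.4963 = 0.275806
d₁ = (ln(S/K) + (r+σ²/2)T) / (σ√T) = (ln(31.86/30.11) + (0.0097+0.3915²/2)·0.4963) / 0.275806 = (0.056494 + 0.042849) / 0.275806 = 0.360190
d₂ = d₁ − σ√T = 0.360190 − 0.275806 = 0.084384
e^{−rT} = 0.995197
N(−d₁) = 0.359353,  N(−d₂) = 0.466376
Put price V = K·e^{−rT}·N(−d₂) − S·N(−d₁) = 13.975131 − 11.448973 = 2.526158
Δ = −N(−d₁) = -0.359353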